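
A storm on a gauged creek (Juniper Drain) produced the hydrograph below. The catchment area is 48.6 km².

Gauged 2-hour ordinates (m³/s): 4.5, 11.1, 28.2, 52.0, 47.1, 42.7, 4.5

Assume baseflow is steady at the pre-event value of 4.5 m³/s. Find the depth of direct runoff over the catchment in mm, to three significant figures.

Direct runoff: 0.0, 6.6, 23.7, 47.5, 42.6, 38.2, 0.0 m³/s; ΣQ_DR = 158.6 m³/s.
V = ΣQ_DR · Δt = 158.6 × 7200 s = 1.142 × 10^6 m³.
Over A = 48.6 km², depth = V / A = 23.5 mm.

d ≈ 23.5 mm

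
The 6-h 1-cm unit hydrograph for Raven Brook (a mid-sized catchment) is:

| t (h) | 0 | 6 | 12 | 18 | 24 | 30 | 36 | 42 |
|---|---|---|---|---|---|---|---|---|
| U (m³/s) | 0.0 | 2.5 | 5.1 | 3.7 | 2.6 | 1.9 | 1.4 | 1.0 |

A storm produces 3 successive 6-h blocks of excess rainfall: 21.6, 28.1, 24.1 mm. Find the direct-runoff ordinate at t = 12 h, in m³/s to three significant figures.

By discrete convolution, Q_j = Σ (P_i / 10 mm) · U_{j−i}.
At t = 12 h (j=2): Q = (21.6/10)·5.1 + (28.1/10)·2.5 + (24.1/10)·0.0 = 18.0 m³/s.

Q ≈ 18.0 m³/s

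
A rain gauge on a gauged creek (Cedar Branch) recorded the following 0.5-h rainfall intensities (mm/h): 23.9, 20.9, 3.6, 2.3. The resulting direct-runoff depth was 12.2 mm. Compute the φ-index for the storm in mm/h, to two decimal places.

φ ≈ 10.20 mm/h

Only the 2 blocks with intensity above φ contribute runoff: 23.9, 20.9 mm/h.
Σ(I−φ)·Δt = d  ⇒  (23.9+20.9 − 2φ)·0.5 = 12.2
φ = (44.80 − 12.2/0.5) / 2 = 10.20 mm/h.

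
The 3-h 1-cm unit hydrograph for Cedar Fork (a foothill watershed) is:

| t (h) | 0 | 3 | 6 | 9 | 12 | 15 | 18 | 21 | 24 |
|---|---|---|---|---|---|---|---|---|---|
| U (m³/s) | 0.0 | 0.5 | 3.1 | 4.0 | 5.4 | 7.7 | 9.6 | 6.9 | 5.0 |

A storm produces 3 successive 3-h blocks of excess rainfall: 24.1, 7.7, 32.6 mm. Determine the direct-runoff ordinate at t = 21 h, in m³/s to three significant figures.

Q ≈ 49.1 m³/s

By discrete convolution, Q_j = Σ (P_i / 10 mm) · U_{j−i}.
At t = 21 h (j=7): Q = (24.1/10)·6.9 + (7.7/10)·9.6 + (32.6/10)·7.7 = 49.1 m³/s.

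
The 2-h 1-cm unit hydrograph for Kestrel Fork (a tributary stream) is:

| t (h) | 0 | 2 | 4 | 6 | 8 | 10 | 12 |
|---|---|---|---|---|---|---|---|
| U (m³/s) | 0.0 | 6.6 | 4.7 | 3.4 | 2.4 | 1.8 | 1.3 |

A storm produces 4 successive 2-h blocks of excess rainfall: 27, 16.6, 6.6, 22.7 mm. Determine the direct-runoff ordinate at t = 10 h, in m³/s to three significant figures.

By discrete convolution, Q_j = Σ (P_i / 10 mm) · U_{j−i}.
At t = 10 h (j=5): Q = (27/10)·1.8 + (16.6/10)·2.4 + (6.6/10)·3.4 + (22.7/10)·4.7 = 21.8 m³/s.

Q ≈ 21.8 m³/s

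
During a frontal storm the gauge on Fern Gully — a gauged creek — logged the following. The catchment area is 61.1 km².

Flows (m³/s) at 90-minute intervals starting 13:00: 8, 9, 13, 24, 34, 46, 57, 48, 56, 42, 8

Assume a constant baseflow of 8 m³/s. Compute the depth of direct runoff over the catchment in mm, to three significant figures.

d ≈ 22.7 mm

Direct runoff: 0.0, 1.0, 5.0, 16.0, 26.0, 38.0, 49.0, 40.0, 48.0, 34.0, 0.0 m³/s; ΣQ_DR = 257.0 m³/s.
V = ΣQ_DR · Δt = 257.0 × 5400 s = 1.388 × 10^6 m³.
Over A = 61.1 km², depth = V / A = 22.7 mm.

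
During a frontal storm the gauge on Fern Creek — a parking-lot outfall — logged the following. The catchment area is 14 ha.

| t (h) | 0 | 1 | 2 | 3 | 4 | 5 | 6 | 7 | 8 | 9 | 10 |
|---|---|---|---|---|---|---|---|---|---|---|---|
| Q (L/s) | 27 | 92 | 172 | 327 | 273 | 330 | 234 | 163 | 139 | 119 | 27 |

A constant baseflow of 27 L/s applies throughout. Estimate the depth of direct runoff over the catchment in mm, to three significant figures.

Direct runoff: 0.0, 65.0, 145.0, 300.0, 246.0, 303.0, 207.0, 136.0, 112.0, 92.0, 0.0 L/s; ΣQ_DR = 1606 L/s.
V = ΣQ_DR · Δt = 1606 × 3600 s = 5.782 × 10^6 L.
Over A = 14 ha, depth = V / A = 41.3 mm.

d ≈ 41.3 mm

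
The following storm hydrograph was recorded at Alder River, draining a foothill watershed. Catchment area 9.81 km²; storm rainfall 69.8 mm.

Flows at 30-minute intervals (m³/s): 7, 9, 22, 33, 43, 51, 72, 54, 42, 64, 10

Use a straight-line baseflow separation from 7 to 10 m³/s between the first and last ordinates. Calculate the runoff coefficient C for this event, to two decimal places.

ΣQ_DR = 313.5 m³/s; V = ΣQ_DR·Δt = 5.643 × 10^5 m³.
Runoff depth d = V / A = 57.52 mm.
C = d / P = 57.52 / 69.8 = 0.82.

C ≈ 0.82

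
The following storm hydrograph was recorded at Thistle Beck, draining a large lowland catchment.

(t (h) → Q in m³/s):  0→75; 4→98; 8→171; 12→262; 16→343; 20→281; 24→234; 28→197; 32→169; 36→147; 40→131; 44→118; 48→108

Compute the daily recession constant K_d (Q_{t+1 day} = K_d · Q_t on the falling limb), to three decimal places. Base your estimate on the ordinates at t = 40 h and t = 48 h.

K_d ≈ 0.560

Between t = 40 h and t = 48 h the flow falls from 131 to 108 m³/s over 2×4 h = 8 h.
Per-interval ratio K = (108/131)^(1/2) = 0.9080; K_d = K^(24/4) = 0.560.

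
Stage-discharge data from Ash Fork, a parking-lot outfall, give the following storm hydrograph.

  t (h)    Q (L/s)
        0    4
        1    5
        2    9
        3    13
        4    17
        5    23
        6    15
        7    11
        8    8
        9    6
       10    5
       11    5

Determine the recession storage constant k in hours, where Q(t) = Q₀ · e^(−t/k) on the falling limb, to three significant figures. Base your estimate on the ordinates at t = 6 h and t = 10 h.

k ≈ 3.64 h

On the falling limb, Q drops from 15 to 5 L/s between t = 6 h and t = 10 h (Δt = 4 h).
k = −Δt / ln(Q₂/Q₁) = −4 / ln(5/15) = 3.64 h.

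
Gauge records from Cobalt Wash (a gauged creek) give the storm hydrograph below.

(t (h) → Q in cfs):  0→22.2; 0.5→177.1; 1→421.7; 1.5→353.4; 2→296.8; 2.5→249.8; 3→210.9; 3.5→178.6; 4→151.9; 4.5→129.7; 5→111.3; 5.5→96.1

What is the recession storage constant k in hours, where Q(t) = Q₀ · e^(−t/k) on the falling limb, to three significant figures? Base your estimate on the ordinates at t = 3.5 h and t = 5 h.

k ≈ 3.17 h

On the falling limb, Q drops from 178.6 to 111.3 cfs between t = 3.5 h and t = 5 h (Δt = 1.5 h).
k = −Δt / ln(Q₂/Q₁) = −1.5 / ln(111.3/178.6) = 3.17 h.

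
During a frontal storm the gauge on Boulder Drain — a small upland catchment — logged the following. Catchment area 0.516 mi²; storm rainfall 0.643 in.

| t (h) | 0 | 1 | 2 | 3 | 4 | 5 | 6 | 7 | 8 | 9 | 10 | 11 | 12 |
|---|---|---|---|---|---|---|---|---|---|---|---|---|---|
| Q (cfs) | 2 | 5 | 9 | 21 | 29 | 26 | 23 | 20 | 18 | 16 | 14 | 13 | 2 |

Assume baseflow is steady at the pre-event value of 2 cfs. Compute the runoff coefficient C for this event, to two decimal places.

C ≈ 0.80

ΣQ_DR = 172.0 cfs; V = ΣQ_DR·Δt = 6.192 × 10^5 ft³.
Runoff depth d = V / A = 0.5165 in.
C = d / P = 0.5165 / 0.643 = 0.80.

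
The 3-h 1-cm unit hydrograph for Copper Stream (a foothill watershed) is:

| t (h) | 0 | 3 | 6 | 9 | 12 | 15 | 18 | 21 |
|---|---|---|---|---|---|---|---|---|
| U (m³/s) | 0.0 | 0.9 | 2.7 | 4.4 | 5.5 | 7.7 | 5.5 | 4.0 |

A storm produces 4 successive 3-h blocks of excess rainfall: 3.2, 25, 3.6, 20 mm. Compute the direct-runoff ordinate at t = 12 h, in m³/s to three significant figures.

By discrete convolution, Q_j = Σ (P_i / 10 mm) · U_{j−i}.
At t = 12 h (j=4): Q = (3.2/10)·5.5 + (25/10)·4.4 + (3.6/10)·2.7 + (20/10)·0.9 = 15.5 m³/s.

Q ≈ 15.5 m³/s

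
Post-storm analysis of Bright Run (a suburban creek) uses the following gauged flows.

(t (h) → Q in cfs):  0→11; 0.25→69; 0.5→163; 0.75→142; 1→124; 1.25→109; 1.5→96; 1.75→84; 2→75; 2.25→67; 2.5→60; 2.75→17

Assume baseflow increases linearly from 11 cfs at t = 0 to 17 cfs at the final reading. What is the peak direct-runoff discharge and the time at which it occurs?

Subtracting baseflow gives direct-runoff ordinates: 0.00, 57.45, 150.91, 129.36, 110.82, 95.27, 81.73, 69.18, 59.64, 51.09, 43.55, 0.00 cfs.
The maximum is 150.91 cfs, occurring at the reading for t = 0.5 h.

Q_p = 150.91 cfs at t = 0.5 h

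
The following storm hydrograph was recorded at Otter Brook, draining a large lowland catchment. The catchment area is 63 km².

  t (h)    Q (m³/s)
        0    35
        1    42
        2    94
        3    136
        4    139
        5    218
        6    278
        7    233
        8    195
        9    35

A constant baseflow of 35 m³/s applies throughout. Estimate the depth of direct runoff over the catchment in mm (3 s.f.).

Direct runoff: 0.0, 7.0, 59.0, 101.0, 104.0, 183.0, 243.0, 198.0, 160.0, 0.0 m³/s; ΣQ_DR = 1055 m³/s.
V = ΣQ_DR · Δt = 1055 × 3600 s = 3.798 × 10^6 m³.
Over A = 63 km², depth = V / A = 60.3 mm.

d ≈ 60.3 mm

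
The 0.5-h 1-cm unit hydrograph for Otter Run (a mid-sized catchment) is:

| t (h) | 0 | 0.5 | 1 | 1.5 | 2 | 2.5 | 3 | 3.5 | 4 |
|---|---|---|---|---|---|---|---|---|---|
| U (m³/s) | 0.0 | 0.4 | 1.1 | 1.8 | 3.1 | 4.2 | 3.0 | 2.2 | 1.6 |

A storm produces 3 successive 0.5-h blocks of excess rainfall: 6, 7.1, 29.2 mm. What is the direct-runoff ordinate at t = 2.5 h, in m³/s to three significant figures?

Q ≈ 9.98 m³/s

By discrete convolution, Q_j = Σ (P_i / 10 mm) · U_{j−i}.
At t = 2.5 h (j=5): Q = (6/10)·4.2 + (7.1/10)·3.1 + (29.2/10)·1.8 = 9.98 m³/s.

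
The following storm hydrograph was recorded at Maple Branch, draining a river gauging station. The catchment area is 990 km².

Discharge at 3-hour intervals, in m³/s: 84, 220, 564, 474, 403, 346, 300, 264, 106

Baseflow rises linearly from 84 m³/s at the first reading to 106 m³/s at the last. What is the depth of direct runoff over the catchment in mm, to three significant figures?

Direct runoff: 0.00, 133.25, 474.50, 381.75, 308.00, 248.25, 199.50, 160.75, 0.00 m³/s; ΣQ_DR = 1906 m³/s.
V = ΣQ_DR · Δt = 1906 × 10800 s = 2.058 × 10^7 m³.
Over A = 990 km², depth = V / A = 20.8 mm.

d ≈ 20.8 mm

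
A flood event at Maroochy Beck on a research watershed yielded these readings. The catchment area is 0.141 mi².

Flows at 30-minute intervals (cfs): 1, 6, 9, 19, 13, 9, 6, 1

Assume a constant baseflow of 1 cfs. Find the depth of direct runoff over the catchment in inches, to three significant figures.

d ≈ 0.308 in

Direct runoff: 0.0, 5.0, 8.0, 18.0, 12.0, 8.0, 5.0, 0.0 cfs; ΣQ_DR = 56.00 cfs.
V = ΣQ_DR · Δt = 56.00 × 1800 s = 1.008 × 10^5 ft³.
Over A = 0.141 mi², depth = V / A = 0.308 in.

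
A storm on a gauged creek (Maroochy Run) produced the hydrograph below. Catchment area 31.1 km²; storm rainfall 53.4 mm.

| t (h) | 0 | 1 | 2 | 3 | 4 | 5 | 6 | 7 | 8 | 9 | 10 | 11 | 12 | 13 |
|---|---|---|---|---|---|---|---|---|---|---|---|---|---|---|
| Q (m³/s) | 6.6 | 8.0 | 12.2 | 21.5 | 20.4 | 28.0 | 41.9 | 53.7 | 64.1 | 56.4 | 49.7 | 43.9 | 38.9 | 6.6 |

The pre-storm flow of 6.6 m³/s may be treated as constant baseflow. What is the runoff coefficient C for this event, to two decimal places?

ΣQ_DR = 359.5 m³/s; V = ΣQ_DR·Δt = 1.294 × 10^6 m³.
Runoff depth d = V / A = 41.61 mm.
C = d / P = 41.61 / 53.4 = 0.78.

C ≈ 0.78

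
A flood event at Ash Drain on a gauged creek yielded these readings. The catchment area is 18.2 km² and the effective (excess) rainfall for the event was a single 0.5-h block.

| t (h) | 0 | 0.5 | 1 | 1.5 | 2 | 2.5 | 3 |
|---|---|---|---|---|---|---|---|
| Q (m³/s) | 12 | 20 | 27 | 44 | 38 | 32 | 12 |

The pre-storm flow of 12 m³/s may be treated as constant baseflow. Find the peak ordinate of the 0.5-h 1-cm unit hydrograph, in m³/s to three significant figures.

Direct runoff: 0.0, 8.0, 15.0, 32.0, 26.0, 20.0, 0.0 m³/s; ΣQ_DR = 101.0 m³/s, peak = 32.0 m³/s.
Runoff depth d = ΣQ_DR·Δt / A = 101.0 × 1800 / (18.2 km²) = 9.989 mm.
The 1-cm UH is the DRH scaled by (10 mm)/d, so U_p = 32.0 × 10/9.989 = 32.0 m³/s.

U_p ≈ 32.0 m³/s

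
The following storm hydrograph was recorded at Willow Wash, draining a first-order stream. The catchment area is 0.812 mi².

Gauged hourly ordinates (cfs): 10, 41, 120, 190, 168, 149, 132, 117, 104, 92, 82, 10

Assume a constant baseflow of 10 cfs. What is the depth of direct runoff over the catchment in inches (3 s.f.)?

Direct runoff: 0.0, 31.0, 110.0, 180.0, 158.0, 139.0, 122.0, 107.0, 94.0, 82.0, 72.0, 0.0 cfs; ΣQ_DR = 1095 cfs.
V = ΣQ_DR · Δt = 1095 × 3600 s = 3.942 × 10^6 ft³.
Over A = 0.812 mi², depth = V / A = 2.09 in.

d ≈ 2.09 in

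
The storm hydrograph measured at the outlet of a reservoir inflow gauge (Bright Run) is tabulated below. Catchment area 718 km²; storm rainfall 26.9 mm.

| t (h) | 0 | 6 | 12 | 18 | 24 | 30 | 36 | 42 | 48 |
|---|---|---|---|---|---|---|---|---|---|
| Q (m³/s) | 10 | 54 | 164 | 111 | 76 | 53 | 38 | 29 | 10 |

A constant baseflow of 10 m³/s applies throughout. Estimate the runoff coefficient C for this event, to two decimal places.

ΣQ_DR = 455.0 m³/s; V = ΣQ_DR·Δt = 9.828 × 10^6 m³.
Runoff depth d = V / A = 13.69 mm.
C = d / P = 13.69 / 26.9 = 0.51.

C ≈ 0.51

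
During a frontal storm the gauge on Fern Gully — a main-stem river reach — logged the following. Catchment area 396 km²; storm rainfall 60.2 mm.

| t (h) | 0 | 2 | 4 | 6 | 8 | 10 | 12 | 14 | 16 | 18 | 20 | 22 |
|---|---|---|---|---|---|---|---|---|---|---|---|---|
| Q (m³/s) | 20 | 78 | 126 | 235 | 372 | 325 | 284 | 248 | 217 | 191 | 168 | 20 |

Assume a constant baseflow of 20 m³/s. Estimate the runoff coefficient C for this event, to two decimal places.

C ≈ 0.62

ΣQ_DR = 2044 m³/s; V = ΣQ_DR·Δt = 1.472 × 10^7 m³.
Runoff depth d = V / A = 37.16 mm.
C = d / P = 37.16 / 60.2 = 0.62.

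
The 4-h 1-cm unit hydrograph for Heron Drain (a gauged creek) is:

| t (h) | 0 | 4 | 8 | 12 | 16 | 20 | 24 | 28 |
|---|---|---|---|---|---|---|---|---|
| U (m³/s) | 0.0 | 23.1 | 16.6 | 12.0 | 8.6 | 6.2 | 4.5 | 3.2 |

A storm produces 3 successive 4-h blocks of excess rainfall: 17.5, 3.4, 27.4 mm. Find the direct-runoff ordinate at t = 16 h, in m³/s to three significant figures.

Q ≈ 64.6 m³/s

By discrete convolution, Q_j = Σ (P_i / 10 mm) · U_{j−i}.
At t = 16 h (j=4): Q = (17.5/10)·8.6 + (3.4/10)·12.0 + (27.4/10)·16.6 = 64.6 m³/s.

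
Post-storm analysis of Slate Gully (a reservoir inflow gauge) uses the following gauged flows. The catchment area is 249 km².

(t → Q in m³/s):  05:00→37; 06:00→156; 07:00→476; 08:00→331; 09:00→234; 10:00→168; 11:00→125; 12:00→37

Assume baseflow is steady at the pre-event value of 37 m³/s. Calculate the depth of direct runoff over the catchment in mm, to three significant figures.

d ≈ 18.3 mm

Direct runoff: 0.0, 119.0, 439.0, 294.0, 197.0, 131.0, 88.0, 0.0 m³/s; ΣQ_DR = 1268 m³/s.
V = ΣQ_DR · Δt = 1268 × 3600 s = 4.565 × 10^6 m³.
Over A = 249 km², depth = V / A = 18.3 mm.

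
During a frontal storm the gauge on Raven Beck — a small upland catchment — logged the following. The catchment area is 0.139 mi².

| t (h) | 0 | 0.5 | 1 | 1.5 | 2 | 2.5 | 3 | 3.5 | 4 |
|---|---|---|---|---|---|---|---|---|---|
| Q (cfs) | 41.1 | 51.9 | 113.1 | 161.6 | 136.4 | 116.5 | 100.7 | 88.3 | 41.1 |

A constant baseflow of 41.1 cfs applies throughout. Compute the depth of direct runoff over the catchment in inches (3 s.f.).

d ≈ 2.68 in

Direct runoff: 0.0, 10.8, 72.0, 120.5, 95.3, 75.4, 59.6, 47.2, 0.0 cfs; ΣQ_DR = 480.8 cfs.
V = ΣQ_DR · Δt = 480.8 × 1800 s = 8.654 × 10^5 ft³.
Over A = 0.139 mi², depth = V / A = 2.68 in.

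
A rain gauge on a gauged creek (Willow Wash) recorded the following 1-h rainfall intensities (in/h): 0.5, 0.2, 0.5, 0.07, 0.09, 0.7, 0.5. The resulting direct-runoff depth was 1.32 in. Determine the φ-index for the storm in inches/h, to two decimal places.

φ ≈ 0.22 in/h

Only the 4 blocks with intensity above φ contribute runoff: 0.5, 0.5, 0.7, 0.5 in/h.
Σ(I−φ)·Δt = d  ⇒  (0.5+0.5+0.7+0.5 − 4φ)·1 = 1.32
φ = (2.200 − 1.32/1) / 4 = 0.22 in/h.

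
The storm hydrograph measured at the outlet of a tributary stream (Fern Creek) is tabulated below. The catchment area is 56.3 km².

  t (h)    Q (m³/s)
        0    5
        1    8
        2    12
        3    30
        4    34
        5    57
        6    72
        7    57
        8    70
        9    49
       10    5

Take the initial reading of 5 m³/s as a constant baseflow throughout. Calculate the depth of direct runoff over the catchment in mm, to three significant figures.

d ≈ 22.0 mm

Direct runoff: 0.0, 3.0, 7.0, 25.0, 29.0, 52.0, 67.0, 52.0, 65.0, 44.0, 0.0 m³/s; ΣQ_DR = 344.0 m³/s.
V = ΣQ_DR · Δt = 344.0 × 3600 s = 1.238 × 10^6 m³.
Over A = 56.3 km², depth = V / A = 22.0 mm.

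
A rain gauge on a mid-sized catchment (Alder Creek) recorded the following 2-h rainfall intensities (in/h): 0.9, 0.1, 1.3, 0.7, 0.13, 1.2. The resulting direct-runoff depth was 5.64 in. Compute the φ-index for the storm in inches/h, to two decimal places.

φ ≈ 0.32 in/h

Only the 4 blocks with intensity above φ contribute runoff: 0.9, 1.3, 0.7, 1.2 in/h.
Σ(I−φ)·Δt = d  ⇒  (0.9+1.3+0.7+1.2 − 4φ)·2 = 5.64
φ = (4.100 − 5.64/2) / 4 = 0.32 in/h.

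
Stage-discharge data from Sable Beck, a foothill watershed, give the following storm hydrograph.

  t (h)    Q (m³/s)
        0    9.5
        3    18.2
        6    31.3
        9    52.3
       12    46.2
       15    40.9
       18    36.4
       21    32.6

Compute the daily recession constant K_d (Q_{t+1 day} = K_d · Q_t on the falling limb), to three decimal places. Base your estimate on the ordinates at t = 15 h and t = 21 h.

Between t = 15 h and t = 21 h the flow falls from 40.9 to 32.6 m³/s over 2×3 h = 6 h.
Per-interval ratio K = (32.6/40.9)^(1/2) = 0.8928; K_d = K^(24/3) = 0.404.

K_d ≈ 0.404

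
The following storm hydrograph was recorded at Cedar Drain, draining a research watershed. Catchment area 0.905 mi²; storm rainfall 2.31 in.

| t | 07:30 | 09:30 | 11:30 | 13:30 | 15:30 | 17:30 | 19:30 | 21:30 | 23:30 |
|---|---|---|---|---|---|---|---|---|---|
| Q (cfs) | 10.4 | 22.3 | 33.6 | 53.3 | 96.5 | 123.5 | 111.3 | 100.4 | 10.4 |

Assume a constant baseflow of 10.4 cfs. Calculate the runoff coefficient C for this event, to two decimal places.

C ≈ 0.69

ΣQ_DR = 468.1 cfs; V = ΣQ_DR·Δt = 3.370 × 10^6 ft³.
Runoff depth d = V / A = 1.603 in.
C = d / P = 1.603 / 2.31 = 0.69.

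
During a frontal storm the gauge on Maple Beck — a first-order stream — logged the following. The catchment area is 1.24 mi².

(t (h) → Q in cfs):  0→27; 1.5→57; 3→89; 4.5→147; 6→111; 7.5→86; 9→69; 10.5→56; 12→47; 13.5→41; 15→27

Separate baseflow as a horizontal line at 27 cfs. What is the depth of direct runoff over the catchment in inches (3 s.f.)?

Direct runoff: 0.0, 30.0, 62.0, 120.0, 84.0, 59.0, 42.0, 29.0, 20.0, 14.0, 0.0 cfs; ΣQ_DR = 460.0 cfs.
V = ΣQ_DR · Δt = 460.0 × 5400 s = 2.484 × 10^6 ft³.
Over A = 1.24 mi², depth = V / A = 0.862 in.

d ≈ 0.862 in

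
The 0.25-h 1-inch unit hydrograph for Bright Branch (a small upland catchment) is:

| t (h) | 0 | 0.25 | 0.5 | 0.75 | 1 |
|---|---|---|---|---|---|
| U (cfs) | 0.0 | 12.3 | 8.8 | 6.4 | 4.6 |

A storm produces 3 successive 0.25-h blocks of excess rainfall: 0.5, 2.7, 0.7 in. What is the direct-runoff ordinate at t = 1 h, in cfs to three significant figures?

Q ≈ 25.7 cfs

By discrete convolution, Q_j = Σ (P_i / 1 in) · U_{j−i}.
At t = 1 h (j=4): Q = (0.5/1)·4.6 + (2.7/1)·6.4 + (0.7/1)·8.8 = 25.7 cfs.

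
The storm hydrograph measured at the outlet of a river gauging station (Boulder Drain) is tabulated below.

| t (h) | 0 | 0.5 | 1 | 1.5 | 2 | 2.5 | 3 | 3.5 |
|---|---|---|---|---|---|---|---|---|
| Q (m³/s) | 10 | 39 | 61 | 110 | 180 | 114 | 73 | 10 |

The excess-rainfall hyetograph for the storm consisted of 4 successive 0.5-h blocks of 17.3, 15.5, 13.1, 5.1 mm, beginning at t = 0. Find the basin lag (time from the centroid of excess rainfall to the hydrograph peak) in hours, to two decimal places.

Centroid of excess rainfall: t_c = Σ P_i·t̄_i / ΣP_i = 0.8088 h (block centres at 0.25, 0.75, 1.25, 1.75 h).
Hydrograph peak occurs at t = 2 h, so basin lag t_L = 2 − 0.8088 = 1.19 h.

t_L ≈ 1.19 h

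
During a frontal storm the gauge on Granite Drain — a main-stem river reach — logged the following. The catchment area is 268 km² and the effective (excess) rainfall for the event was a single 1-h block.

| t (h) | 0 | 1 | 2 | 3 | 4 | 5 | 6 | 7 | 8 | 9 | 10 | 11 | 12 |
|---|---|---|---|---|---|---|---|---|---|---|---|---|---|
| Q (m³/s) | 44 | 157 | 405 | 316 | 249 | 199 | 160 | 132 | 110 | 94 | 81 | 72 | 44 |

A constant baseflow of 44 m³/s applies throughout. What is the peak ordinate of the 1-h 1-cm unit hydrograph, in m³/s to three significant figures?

U_p ≈ 180 m³/s

Direct runoff: 0.0, 113.0, 361.0, 272.0, 205.0, 155.0, 116.0, 88.0, 66.0, 50.0, 37.0, 28.0, 0.0 m³/s; ΣQ_DR = 1491 m³/s, peak = 361.0 m³/s.
Runoff depth d = ΣQ_DR·Δt / A = 1491 × 3600 / (268 km²) = 20.03 mm.
The 1-cm UH is the DRH scaled by (10 mm)/d, so U_p = 361.0 × 10/20.03 = 180 m³/s.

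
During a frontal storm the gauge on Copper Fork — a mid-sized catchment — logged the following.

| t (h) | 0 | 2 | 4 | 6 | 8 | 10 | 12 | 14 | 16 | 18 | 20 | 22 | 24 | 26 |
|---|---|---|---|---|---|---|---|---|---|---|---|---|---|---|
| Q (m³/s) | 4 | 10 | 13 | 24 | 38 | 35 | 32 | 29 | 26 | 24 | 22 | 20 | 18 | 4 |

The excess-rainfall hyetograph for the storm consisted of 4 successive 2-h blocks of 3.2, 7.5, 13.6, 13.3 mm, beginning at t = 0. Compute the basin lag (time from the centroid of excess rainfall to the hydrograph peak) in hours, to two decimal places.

t_L ≈ 3.03 h

Centroid of excess rainfall: t_c = Σ P_i·t̄_i / ΣP_i = 4.9681 h (block centres at 1, 3, 5, 7 h).
Hydrograph peak occurs at t = 8 h, so basin lag t_L = 8 − 4.9681 = 3.03 h.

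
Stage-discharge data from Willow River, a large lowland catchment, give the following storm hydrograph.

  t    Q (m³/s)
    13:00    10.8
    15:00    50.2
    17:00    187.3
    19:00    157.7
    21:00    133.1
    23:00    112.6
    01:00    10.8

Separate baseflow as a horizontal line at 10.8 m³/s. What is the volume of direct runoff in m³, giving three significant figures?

V ≈ 4.23 × 10^6 m³

Direct-runoff ordinates (Q − Q_b): 0.0, 39.4, 176.5, 146.9, 122.3, 101.8, 0.0 m³/s.
ΣQ_DR = 586.9 m³/s.
With Δt = 2 h = 7200 s, V = ΣQ_DR · Δt = 586.9 × 7200 = 4.23 × 10^6 m³.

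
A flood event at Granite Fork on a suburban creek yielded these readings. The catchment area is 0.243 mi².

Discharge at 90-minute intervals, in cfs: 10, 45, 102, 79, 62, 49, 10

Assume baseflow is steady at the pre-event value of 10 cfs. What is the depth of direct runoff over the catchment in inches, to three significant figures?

Direct runoff: 0.0, 35.0, 92.0, 69.0, 52.0, 39.0, 0.0 cfs; ΣQ_DR = 287.0 cfs.
V = ΣQ_DR · Δt = 287.0 × 5400 s = 1.550 × 10^6 ft³.
Over A = 0.243 mi², depth = V / A = 2.75 in.

d ≈ 2.75 in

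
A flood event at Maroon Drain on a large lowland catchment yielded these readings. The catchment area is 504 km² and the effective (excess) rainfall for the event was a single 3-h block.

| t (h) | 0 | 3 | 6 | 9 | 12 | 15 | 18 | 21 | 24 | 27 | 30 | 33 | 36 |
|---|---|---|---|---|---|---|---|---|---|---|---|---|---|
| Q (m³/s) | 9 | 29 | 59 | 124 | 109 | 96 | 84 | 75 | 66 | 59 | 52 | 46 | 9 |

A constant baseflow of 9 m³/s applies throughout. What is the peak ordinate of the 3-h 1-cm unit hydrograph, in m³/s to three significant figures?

Direct runoff: 0.0, 20.0, 50.0, 115.0, 100.0, 87.0, 75.0, 66.0, 57.0, 50.0, 43.0, 37.0, 0.0 m³/s; ΣQ_DR = 700.0 m³/s, peak = 115.0 m³/s.
Runoff depth d = ΣQ_DR·Δt / A = 700.0 × 10800 / (504 km²) = 15.00 mm.
The 1-cm UH is the DRH scaled by (10 mm)/d, so U_p = 115.0 × 10/15.00 = 76.7 m³/s.

U_p ≈ 76.7 m³/s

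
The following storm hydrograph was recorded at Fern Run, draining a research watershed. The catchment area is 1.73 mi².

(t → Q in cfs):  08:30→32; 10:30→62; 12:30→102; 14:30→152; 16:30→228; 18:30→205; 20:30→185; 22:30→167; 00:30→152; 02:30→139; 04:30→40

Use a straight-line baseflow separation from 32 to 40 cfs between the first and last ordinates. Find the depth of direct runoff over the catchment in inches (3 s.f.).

Direct runoff: 0.00, 29.20, 68.40, 117.60, 192.80, 169.00, 148.20, 129.40, 113.60, 99.80, 0.00 cfs; ΣQ_DR = 1068 cfs.
V = ΣQ_DR · Δt = 1068 × 7200 s = 7.690 × 10^6 ft³.
Over A = 1.73 mi², depth = V / A = 1.91 in.

d ≈ 1.91 in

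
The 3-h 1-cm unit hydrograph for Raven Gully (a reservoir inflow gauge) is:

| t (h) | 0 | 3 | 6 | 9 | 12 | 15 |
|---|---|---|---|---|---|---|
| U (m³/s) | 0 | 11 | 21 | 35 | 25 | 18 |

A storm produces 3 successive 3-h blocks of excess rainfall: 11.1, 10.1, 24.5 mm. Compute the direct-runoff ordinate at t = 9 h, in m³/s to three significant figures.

By discrete convolution, Q_j = Σ (P_i / 10 mm) · U_{j−i}.
At t = 9 h (j=3): Q = (11.1/10)·35 + (10.1/10)·21 + (24.5/10)·11 = 87.0 m³/s.

Q ≈ 87.0 m³/s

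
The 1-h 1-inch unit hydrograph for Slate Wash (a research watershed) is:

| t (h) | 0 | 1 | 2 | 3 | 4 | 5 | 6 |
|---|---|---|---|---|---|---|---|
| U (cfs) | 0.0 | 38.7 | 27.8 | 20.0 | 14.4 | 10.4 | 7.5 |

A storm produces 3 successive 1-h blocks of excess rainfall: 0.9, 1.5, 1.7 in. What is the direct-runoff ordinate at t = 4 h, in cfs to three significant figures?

Q ≈ 90.2 cfs

By discrete convolution, Q_j = Σ (P_i / 1 in) · U_{j−i}.
At t = 4 h (j=4): Q = (0.9/1)·14.4 + (1.5/1)·20.0 + (1.7/1)·27.8 = 90.2 cfs.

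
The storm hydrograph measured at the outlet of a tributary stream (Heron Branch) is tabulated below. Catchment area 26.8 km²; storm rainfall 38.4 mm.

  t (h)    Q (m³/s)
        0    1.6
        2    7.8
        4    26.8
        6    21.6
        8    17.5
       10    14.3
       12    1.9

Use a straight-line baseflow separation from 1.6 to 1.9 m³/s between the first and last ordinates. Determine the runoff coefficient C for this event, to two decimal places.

ΣQ_DR = 79.25 m³/s; V = ΣQ_DR·Δt = 5.706 × 10^5 m³.
Runoff depth d = V / A = 21.29 mm.
C = d / P = 21.29 / 38.4 = 0.55.

C ≈ 0.55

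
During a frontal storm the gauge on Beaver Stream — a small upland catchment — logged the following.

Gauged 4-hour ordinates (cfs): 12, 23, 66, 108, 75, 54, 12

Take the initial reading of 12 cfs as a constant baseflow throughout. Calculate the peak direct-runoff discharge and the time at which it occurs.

Subtracting baseflow gives direct-runoff ordinates: 0.0, 11.0, 54.0, 96.0, 63.0, 42.0, 0.0 cfs.
The maximum is 96.0 cfs, occurring at the reading for t = 12 h.

Q_p = 96.0 cfs at t = 12 h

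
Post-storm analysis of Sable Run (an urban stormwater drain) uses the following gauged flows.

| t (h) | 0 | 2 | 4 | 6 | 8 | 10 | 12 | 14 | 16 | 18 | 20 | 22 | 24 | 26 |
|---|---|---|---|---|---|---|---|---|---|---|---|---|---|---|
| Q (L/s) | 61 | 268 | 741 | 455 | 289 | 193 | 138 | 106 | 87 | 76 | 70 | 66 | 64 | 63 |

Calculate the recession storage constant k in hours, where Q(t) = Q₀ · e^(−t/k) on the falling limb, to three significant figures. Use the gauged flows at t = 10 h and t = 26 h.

k ≈ 14.3 h

On the falling limb, Q drops from 193 to 63 L/s between t = 10 h and t = 26 h (Δt = 16 h).
k = −Δt / ln(Q₂/Q₁) = −16 / ln(63/193) = 14.3 h.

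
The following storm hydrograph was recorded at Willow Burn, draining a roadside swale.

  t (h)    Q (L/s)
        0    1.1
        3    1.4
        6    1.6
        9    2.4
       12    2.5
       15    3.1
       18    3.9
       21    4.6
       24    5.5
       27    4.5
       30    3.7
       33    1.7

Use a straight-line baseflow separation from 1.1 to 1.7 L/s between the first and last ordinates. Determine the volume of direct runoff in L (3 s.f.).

Direct-runoff ordinates (Q − Q_b): 0.00, 0.25, 0.39, 1.14, 1.18, 1.73, 2.47, 3.12, 3.96, 2.91, 2.05, 0.00 L/s.
ΣQ_DR = 19.20 L/s.
With Δt = 3 h = 10800 s, V = ΣQ_DR · Δt = 19.20 × 10800 = 2.07 × 10^5 L.

V ≈ 2.07 × 10^5 L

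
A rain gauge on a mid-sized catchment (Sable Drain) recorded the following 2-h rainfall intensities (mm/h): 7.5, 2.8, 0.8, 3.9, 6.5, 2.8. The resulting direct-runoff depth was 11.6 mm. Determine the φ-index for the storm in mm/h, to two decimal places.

Only the 2 blocks with intensity above φ contribute runoff: 7.5, 6.5 mm/h.
Σ(I−φ)·Δt = d  ⇒  (7.5+6.5 − 2φ)·2 = 11.6
φ = (14.00 − 11.6/2) / 2 = 4.10 mm/h.

φ ≈ 4.10 mm/h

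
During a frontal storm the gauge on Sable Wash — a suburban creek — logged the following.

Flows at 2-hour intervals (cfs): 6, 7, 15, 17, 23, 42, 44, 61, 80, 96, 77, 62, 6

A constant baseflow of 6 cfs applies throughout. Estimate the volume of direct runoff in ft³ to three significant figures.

V ≈ 3.30 × 10^6 ft³

Direct-runoff ordinates (Q − Q_b): 0.0, 1.0, 9.0, 11.0, 17.0, 36.0, 38.0, 55.0, 74.0, 90.0, 71.0, 56.0, 0.0 cfs.
ΣQ_DR = 458.0 cfs.
With Δt = 2 h = 7200 s, V = ΣQ_DR · Δt = 458.0 × 7200 = 3.30 × 10^6 ft³.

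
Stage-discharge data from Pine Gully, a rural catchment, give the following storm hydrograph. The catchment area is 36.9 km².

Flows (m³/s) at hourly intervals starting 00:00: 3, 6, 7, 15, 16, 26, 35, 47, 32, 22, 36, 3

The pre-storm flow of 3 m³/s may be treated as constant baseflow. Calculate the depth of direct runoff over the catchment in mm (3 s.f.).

Direct runoff: 0.0, 3.0, 4.0, 12.0, 13.0, 23.0, 32.0, 44.0, 29.0, 19.0, 33.0, 0.0 m³/s; ΣQ_DR = 212.0 m³/s.
V = ΣQ_DR · Δt = 212.0 × 3600 s = 7.632 × 10^5 m³.
Over A = 36.9 km², depth = V / A = 20.7 mm.

d ≈ 20.7 mm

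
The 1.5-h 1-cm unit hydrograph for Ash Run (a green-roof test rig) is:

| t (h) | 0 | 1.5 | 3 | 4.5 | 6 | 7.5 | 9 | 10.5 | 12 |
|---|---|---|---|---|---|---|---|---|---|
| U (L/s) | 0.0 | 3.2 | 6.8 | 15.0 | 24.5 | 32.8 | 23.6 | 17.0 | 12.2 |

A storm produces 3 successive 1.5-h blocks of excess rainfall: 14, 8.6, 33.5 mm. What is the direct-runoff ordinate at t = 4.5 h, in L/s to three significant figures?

Q ≈ 37.6 L/s

By discrete convolution, Q_j = Σ (P_i / 10 mm) · U_{j−i}.
At t = 4.5 h (j=3): Q = (14/10)·15.0 + (8.6/10)·6.8 + (33.5/10)·3.2 = 37.6 L/s.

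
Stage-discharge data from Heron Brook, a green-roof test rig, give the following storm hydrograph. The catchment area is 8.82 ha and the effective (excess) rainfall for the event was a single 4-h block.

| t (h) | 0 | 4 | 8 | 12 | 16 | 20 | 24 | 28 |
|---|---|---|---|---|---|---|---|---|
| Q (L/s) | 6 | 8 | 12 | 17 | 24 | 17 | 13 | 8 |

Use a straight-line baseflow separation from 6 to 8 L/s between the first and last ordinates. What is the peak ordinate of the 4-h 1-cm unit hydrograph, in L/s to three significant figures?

U_p ≈ 21.1 L/s

Direct runoff: 0.00, 1.71, 5.43, 10.14, 16.86, 9.57, 5.29, 0.00 L/s; ΣQ_DR = 49.00 L/s, peak = 16.86 L/s.
Runoff depth d = ΣQ_DR·Δt / A = 49.00 × 14400 / (8.82 ha) = 8.000 mm.
The 1-cm UH is the DRH scaled by (10 mm)/d, so U_p = 16.86 × 10/8.000 = 21.1 L/s.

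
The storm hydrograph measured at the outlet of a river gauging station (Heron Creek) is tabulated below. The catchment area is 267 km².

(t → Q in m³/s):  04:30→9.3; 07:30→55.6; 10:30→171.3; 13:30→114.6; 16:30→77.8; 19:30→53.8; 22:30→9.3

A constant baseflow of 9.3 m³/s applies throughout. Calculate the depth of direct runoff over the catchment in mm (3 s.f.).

d ≈ 17.3 mm

Direct runoff: 0.0, 46.3, 162.0, 105.3, 68.5, 44.5, 0.0 m³/s; ΣQ_DR = 426.6 m³/s.
V = ΣQ_DR · Δt = 426.6 × 10800 s = 4.607 × 10^6 m³.
Over A = 267 km², depth = V / A = 17.3 mm.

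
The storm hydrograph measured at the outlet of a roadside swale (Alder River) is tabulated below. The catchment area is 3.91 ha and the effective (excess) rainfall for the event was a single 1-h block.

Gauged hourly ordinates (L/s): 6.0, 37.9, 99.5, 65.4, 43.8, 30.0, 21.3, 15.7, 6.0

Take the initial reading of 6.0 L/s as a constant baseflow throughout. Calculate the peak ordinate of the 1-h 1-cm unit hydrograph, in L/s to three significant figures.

Direct runoff: 0.0, 31.9, 93.5, 59.4, 37.8, 24.0, 15.3, 9.7, 0.0 L/s; ΣQ_DR = 271.6 L/s, peak = 93.5 L/s.
Runoff depth d = ΣQ_DR·Δt / A = 271.6 × 3600 / (3.91 ha) = 25.01 mm.
The 1-cm UH is the DRH scaled by (10 mm)/d, so U_p = 93.5 × 10/25.01 = 37.4 L/s.

U_p ≈ 37.4 L/s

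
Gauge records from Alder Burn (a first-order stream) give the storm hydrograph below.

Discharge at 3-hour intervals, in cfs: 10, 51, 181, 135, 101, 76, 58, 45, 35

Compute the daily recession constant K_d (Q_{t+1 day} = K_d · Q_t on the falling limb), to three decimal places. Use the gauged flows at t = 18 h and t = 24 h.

Between t = 18 h and t = 24 h the flow falls from 58 to 35 cfs over 2×3 h = 6 h.
Per-interval ratio K = (35/58)^(1/2) = 0.7768; K_d = K^(24/3) = 0.133.

K_d ≈ 0.133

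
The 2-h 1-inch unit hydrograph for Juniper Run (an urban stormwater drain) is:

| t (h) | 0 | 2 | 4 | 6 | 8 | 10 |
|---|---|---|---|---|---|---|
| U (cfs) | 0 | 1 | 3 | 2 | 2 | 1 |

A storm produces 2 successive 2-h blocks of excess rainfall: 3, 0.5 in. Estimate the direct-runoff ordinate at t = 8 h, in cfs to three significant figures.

Q ≈ 7.00 cfs

By discrete convolution, Q_j = Σ (P_i / 1 in) · U_{j−i}.
At t = 8 h (j=4): Q = (3/1)·2 + (0.5/1)·2 = 7.00 cfs.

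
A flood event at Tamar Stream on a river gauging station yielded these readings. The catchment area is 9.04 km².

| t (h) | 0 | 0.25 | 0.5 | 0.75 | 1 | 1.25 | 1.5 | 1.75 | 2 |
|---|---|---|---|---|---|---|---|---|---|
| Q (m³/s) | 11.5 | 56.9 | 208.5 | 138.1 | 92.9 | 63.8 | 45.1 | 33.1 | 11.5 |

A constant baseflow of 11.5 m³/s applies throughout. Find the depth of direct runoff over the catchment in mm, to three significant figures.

Direct runoff: 0.0, 45.4, 197.0, 126.6, 81.4, 52.3, 33.6, 21.6, 0.0 m³/s; ΣQ_DR = 557.9 m³/s.
V = ΣQ_DR · Δt = 557.9 × 900 s = 5.021 × 10^5 m³.
Over A = 9.04 km², depth = V / A = 55.5 mm.

d ≈ 55.5 mm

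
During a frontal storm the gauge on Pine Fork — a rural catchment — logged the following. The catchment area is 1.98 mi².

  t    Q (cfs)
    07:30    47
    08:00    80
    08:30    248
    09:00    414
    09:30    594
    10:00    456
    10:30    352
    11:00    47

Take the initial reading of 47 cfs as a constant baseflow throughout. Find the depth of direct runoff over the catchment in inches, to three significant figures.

d ≈ 0.729 in

Direct runoff: 0.0, 33.0, 201.0, 367.0, 547.0, 409.0, 305.0, 0.0 cfs; ΣQ_DR = 1862 cfs.
V = ΣQ_DR · Δt = 1862 × 1800 s = 3.352 × 10^6 ft³.
Over A = 1.98 mi², depth = V / A = 0.729 in.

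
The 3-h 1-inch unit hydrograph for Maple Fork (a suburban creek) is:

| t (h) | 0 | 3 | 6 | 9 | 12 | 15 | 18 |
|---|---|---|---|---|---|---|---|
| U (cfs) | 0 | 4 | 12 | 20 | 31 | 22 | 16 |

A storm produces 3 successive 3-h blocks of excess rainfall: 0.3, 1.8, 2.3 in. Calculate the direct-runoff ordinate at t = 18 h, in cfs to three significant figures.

Q ≈ 116 cfs

By discrete convolution, Q_j = Σ (P_i / 1 in) · U_{j−i}.
At t = 18 h (j=6): Q = (0.3/1)·16 + (1.8/1)·22 + (2.3/1)·31 = 116 cfs.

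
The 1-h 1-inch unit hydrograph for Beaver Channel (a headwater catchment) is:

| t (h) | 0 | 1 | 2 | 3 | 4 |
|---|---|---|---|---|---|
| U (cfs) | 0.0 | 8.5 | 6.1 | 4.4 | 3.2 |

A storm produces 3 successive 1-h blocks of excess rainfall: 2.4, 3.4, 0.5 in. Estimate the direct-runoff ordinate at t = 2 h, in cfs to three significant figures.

Q ≈ 43.5 cfs

By discrete convolution, Q_j = Σ (P_i / 1 in) · U_{j−i}.
At t = 2 h (j=2): Q = (2.4/1)·6.1 + (3.4/1)·8.5 + (0.5/1)·0.0 = 43.5 cfs.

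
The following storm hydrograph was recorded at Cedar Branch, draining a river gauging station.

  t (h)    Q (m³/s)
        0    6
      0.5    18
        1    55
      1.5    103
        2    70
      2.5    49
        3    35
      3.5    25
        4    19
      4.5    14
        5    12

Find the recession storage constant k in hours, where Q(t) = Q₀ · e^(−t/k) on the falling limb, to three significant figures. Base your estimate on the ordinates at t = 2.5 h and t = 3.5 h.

k ≈ 1.49 h

On the falling limb, Q drops from 49 to 25 m³/s between t = 2.5 h and t = 3.5 h (Δt = 1 h).
k = −Δt / ln(Q₂/Q₁) = −1 / ln(25/49) = 1.49 h.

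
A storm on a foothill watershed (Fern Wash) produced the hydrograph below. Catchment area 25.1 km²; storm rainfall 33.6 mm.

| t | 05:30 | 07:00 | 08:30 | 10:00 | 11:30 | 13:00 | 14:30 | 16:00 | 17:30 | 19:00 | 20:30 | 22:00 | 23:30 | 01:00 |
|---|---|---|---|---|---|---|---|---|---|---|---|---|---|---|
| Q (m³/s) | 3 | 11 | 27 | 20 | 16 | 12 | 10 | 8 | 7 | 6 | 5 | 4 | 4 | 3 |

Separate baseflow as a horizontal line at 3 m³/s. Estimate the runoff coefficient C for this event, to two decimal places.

C ≈ 0.60

ΣQ_DR = 94.00 m³/s; V = ΣQ_DR·Δt = 5.076 × 10^5 m³.
Runoff depth d = V / A = 20.22 mm.
C = d / P = 20.22 / 33.6 = 0.60.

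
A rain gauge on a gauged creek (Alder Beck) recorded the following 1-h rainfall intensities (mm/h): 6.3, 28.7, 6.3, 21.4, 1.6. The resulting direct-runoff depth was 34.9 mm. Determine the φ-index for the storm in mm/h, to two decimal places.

Only the 2 blocks with intensity above φ contribute runoff: 28.7, 21.4 mm/h.
Σ(I−φ)·Δt = d  ⇒  (28.7+21.4 − 2φ)·1 = 34.9
φ = (50.10 − 34.9/1) / 2 = 7.60 mm/h.

φ ≈ 7.60 mm/h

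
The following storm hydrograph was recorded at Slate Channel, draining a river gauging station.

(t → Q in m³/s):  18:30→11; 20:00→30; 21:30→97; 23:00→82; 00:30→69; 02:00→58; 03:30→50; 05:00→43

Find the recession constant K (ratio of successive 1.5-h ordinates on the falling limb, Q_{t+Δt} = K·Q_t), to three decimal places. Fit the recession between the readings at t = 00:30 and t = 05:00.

K ≈ 0.854

Using the recession-limb readings at t = 00:30 and t = 05:00: Q falls from 69 to 43 m³/s over 3 intervals.
K = (Q₂/Q₁)^(1/3) = (43/69)^(1/3) = 0.854.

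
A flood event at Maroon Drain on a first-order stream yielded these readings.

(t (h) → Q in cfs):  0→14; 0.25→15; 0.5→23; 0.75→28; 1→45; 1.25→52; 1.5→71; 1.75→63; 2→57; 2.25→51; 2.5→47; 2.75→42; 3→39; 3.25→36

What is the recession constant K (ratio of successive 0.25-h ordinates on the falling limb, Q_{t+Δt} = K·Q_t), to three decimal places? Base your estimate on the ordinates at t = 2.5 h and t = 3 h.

Using the recession-limb readings at t = 2.5 h and t = 3 h: Q falls from 47 to 39 cfs over 2 intervals.
K = (Q₂/Q₁)^(1/2) = (39/47)^(1/2) = 0.911.

K ≈ 0.911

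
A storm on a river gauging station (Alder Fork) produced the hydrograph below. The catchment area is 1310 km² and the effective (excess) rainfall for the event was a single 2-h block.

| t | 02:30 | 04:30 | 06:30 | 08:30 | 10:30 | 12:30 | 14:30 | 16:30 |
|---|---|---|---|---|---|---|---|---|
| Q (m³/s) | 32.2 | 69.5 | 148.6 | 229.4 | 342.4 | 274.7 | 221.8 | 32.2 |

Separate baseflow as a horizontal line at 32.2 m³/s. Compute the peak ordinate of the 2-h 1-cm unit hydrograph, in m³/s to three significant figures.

Direct runoff: 0.0, 37.3, 116.4, 197.2, 310.2, 242.5, 189.6, 0.0 m³/s; ΣQ_DR = 1093 m³/s, peak = 310.2 m³/s.
Runoff depth d = ΣQ_DR·Δt / A = 1093 × 7200 / (1310 km²) = 6.008 mm.
The 1-cm UH is the DRH scaled by (10 mm)/d, so U_p = 310.2 × 10/6.008 = 516 m³/s.

U_p ≈ 516 m³/s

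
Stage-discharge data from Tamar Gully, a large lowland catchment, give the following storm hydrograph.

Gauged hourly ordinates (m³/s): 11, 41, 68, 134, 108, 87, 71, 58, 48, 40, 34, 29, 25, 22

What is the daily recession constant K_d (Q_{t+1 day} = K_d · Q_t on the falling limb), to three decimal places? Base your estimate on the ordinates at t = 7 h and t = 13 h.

Between t = 7 h and t = 13 h the flow falls from 58 to 22 m³/s over 6×1 h = 6 h.
Per-interval ratio K = (22/58)^(1/6) = 0.8508; K_d = K^(24/1) = 0.021.

K_d ≈ 0.021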